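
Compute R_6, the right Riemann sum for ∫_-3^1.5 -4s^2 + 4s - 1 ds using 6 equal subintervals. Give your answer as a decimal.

Δs = (1.5 − (-3))/6 = 0.75.
Right endpoints: -2.25, -1.5, -0.75, 0, 0.75, 1.5.
f(-2.25) = -30.25, f(-1.5) = -16, f(-0.75) = -6.25, f(0) = -1, f(0.75) = -0.25, f(1.5) = -4.
Sum = Δs · [f(-2.25) + f(-1.5) + f(-0.75) + ...].
Sum = -43.3125.

-43.3125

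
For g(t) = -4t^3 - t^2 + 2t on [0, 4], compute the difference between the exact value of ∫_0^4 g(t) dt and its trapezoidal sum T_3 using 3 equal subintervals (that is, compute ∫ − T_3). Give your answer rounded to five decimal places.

Exact integral: ∫_0^4 g(t) dt ≈ -261.3333333.
T_3 ≈ -290.9629630.
Error ≈ -261.3333333 − (-290.9629630) ≈ 29.62963.

29.62963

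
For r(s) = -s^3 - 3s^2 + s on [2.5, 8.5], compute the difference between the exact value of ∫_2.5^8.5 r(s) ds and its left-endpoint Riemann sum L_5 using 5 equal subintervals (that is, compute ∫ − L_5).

-446.22

Exact integral: ∫_2.5^8.5 r(s) ds = -1860.75.
L_5 = -1414.53.
Error = -1860.75 − (-1414.53) = -446.22.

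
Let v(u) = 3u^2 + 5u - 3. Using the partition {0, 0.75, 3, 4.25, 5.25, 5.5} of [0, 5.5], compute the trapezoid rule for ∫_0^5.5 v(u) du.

232.890625

Subinterval widths: 0.75, 2.25, 1.25, 1, 0.25.
v(0) = -3, v(0.75) = 2.4375, v(3) = 39, v(4.25) = 72.4375, v(5.25) = 105.9375, v(5.5) = 115.25.
On each subinterval the trapezoid contributes (Δu_i/2)·[v(u_{i-1}) + v(u_i)].
Sum = 232.890625.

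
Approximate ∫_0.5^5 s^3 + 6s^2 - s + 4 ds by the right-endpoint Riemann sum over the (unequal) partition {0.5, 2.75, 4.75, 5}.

Subinterval widths: 2.25, 2, 0.25.
Right endpoints: 2.75, 4.75, 5.
f(2.75) = 67.421875, f(4.75) = 241.796875, f(5) = 274.
Sum = Σ Δs_i · f(s_i).
Sum = 703.79296875.

703.79296875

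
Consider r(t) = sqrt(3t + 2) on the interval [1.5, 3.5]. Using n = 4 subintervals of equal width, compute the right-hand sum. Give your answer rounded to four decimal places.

Δt = (3.5 − 1.5)/4 = 0.5.
Right endpoints: 2, 2.5, 3, 3.5.
r(2) ≈ 2.8284, r(2.5) ≈ 3.0822, r(3) ≈ 3.3166, r(3.5) ≈ 3.5355.
Sum = Δt · [r(2) + r(2.5) + r(3) + r(3.5)].
Sum ≈ 6.3814.

6.3814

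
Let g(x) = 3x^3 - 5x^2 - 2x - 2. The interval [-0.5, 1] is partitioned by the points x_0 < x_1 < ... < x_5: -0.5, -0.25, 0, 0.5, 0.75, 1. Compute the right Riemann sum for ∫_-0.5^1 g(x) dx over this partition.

-5.6640625

Subinterval widths: 0.25, 0.25, 0.5, 0.25, 0.25.
Right endpoints: -0.25, 0, 0.5, 0.75, 1.
g(-0.25) = -1.859375, g(0) = -2, g(0.5) = -3.875, g(0.75) = -5.046875, g(1) = -6.
Sum = Σ Δx_i · g(x_i).
Sum = -5.6640625.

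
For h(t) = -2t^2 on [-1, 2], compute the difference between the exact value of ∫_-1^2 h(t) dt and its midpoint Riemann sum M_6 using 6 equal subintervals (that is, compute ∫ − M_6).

Exact integral: ∫_-1^2 h(t) dt = -6.
M_6 = -5.875.
Error = -6 − (-5.875) = -0.125.

-0.125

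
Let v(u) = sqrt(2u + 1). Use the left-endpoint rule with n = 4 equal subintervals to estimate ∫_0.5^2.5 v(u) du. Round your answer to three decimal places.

Δu = (2.5 − 0.5)/4 = 0.5.
Left endpoints: 0.5, 1, 1.5, 2.
v(0.5) ≈ 1.414, v(1) ≈ 1.732, v(1.5) ≈ 2.000, v(2) ≈ 2.236.
Sum = Δu · [v(0.5) + v(1) + v(1.5) + v(2)].
Sum ≈ 3.691.

3.691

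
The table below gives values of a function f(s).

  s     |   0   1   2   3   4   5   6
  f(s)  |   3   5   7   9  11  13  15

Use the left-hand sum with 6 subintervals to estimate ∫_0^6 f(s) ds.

48

Δs = 1.
Sum = 1·[3 + 5 + 7 + 9 + 11 + 13] = 48.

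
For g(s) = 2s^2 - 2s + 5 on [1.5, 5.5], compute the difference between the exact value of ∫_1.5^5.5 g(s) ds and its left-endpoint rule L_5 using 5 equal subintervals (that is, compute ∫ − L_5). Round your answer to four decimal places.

Exact integral: ∫_1.5^5.5 g(s) ds ≈ 100.666667.
L_5 = 82.32.
Error ≈ 100.666667 − 82.32 ≈ 18.3467.

18.3467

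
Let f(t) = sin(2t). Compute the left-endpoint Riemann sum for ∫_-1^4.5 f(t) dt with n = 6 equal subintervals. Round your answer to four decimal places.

-0.4317

Δt = (4.5 − (-1))/6 = 11/12.
Left endpoints: -1, -1/12, 5/6, 1.75, 8/3, 43/12.
f(-1) ≈ -0.9093, f(-1/12) ≈ -0.1659, f(5/6) ≈ 0.9954, f(1.75) ≈ -0.3508, f(8/3) ≈ -0.8133, f(43/12) ≈ 0.7730.
Sum = Δt · [f(-1) + f(-1/12) + f(5/6) + ...].
Sum ≈ -0.4317.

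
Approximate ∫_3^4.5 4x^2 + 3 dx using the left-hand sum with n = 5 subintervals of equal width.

Δx = (4.5 − 3)/5 = 0.3.
Left endpoints: 3, 3.3, 3.6, 3.9, 4.2.
f(3) = 39, f(3.3) = 46.56, f(3.6) = 54.84, f(3.9) = 63.84, f(4.2) = 73.56.
Sum = Δx · [f(3) + f(3.3) + f(3.6) + f(3.9) + f(4.2)].
Sum = 83.34.

83.34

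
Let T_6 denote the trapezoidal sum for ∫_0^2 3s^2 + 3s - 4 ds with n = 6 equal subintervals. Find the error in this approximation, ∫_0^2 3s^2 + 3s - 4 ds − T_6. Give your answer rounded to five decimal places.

-0.11111

Exact integral: ∫_0^2 f(s) ds = 6.
T_6 ≈ 6.1111111.
Error ≈ 6 − 6.1111111 ≈ -0.11111.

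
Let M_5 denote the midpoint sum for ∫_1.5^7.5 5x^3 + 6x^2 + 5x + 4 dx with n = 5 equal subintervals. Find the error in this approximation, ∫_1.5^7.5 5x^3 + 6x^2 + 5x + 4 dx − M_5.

Exact integral: ∫_1.5^7.5 f(x) dx = 4944.75.
M_5 = 4891.83.
Error = 4944.75 − 4891.83 = 52.92.

52.92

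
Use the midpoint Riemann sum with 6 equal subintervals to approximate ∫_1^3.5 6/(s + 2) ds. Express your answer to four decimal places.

Δs = (3.5 − 1)/6 = 5/12.
Midpoints: 29/24, 1.625, 49/24, 59/24, 2.875, 79/24.
f(29/24) = 144/77, f(1.625) = 48/29, f(49/24) = 144/97, f(59/24) = 144/107, f(2.875) = 16/13, f(79/24) = 144/127.
Sum = Δs · [f(29/24) + f(1.625) + f(49/24) + ...].
Sum ≈ 3.6334.

3.6334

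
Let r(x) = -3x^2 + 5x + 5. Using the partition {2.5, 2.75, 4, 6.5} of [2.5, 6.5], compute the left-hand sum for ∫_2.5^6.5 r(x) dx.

-62.734375

Subinterval widths: 0.25, 1.25, 2.5.
Left endpoints: 2.5, 2.75, 4.
r(2.5) = -1.25, r(2.75) = -3.9375, r(4) = -23.
Sum = Σ Δx_i · r(x_i).
Sum = -62.734375.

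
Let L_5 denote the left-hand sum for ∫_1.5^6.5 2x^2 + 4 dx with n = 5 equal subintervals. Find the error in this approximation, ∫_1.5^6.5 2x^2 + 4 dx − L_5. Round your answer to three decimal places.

38.333

Exact integral: ∫_1.5^6.5 f(x) dx ≈ 200.83333.
L_5 = 162.5.
Error ≈ 200.83333 − 162.5 ≈ 38.333.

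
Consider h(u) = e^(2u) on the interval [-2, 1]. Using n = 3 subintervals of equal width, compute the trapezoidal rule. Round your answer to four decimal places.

Δu = (1 − (-2))/3 = 1.
h(-2) ≈ 0.0183, h(-1) ≈ 0.1353, h(0) ≈ 1.0000, h(1) ≈ 7.3891.
T_3 = (Δu/2)·[h(u_0) + 2h(u_1) + 2h(u_2) + h(u_3)].
Sum ≈ 4.8390.

4.8390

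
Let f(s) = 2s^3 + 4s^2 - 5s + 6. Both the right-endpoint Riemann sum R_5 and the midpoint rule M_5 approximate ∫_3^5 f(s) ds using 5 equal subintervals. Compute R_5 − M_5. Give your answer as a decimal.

52.24

R_5 = 426.16.
M_5 = 373.92.
R_5 − M_5 = 52.24.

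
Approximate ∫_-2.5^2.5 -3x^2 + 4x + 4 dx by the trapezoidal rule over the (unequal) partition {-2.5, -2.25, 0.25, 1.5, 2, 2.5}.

-20.171875

Subinterval widths: 0.25, 2.5, 1.25, 0.5, 0.5.
f(-2.5) = -24.75, f(-2.25) = -20.1875, f(0.25) = 4.8125, f(1.5) = 3.25, f(2) = 0, f(2.5) = -4.75.
On each subinterval the trapezoid contributes (Δx_i/2)·[f(x_{i-1}) + f(x_i)].
Sum = -20.171875.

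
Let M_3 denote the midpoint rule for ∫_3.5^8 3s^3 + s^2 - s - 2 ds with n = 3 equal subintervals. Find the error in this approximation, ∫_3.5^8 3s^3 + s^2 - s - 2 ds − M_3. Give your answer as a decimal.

Exact integral: ∫_3.5^8 f(s) ds = 3080.953125.
M_3 = 3036.4453125.
Error = 3080.953125 − 3036.4453125 = 44.5078125.

44.5078125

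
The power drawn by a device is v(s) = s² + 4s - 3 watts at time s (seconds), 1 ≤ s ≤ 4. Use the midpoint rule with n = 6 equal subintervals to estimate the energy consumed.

Δs = (4 − 1)/6 = 0.5.
Midpoints: 1.25, 1.75, 2.25, 2.75, 3.25, 3.75.
v(1.25) = 3.5625, v(1.75) = 7.0625, v(2.25) = 11.0625, v(2.75) = 15.5625, v(3.25) = 20.5625, v(3.75) = 26.0625.
Sum = Δs · [v(1.25) + v(1.75) + v(2.25) + ...].
Sum = 41.9375.

41.9375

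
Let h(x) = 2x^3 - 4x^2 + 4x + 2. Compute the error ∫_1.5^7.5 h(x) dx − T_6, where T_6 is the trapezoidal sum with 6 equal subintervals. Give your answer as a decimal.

Exact integral: ∫_1.5^7.5 h(x) dx = 1141.5.
T_6 = 1164.5.
Error = 1141.5 − 1164.5 = -23.

-23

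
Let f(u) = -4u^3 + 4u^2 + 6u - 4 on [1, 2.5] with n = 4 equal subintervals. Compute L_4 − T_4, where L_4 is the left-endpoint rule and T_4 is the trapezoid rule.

L_4 = -4.06640625.
T_4 = -9.41015625.
L_4 − T_4 = 5.34375.

5.34375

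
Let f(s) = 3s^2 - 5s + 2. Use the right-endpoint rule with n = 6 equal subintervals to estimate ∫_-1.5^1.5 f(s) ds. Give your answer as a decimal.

9.375

Δs = (1.5 − (-1.5))/6 = 0.5.
Right endpoints: -1, -0.5, 0, 0.5, 1, 1.5.
f(-1) = 10, f(-0.5) = 5.25, f(0) = 2, f(0.5) = 0.25, f(1) = 0, f(1.5) = 1.25.
Sum = Δs · [f(-1) + f(-0.5) + f(0) + ...].
Sum = 9.375.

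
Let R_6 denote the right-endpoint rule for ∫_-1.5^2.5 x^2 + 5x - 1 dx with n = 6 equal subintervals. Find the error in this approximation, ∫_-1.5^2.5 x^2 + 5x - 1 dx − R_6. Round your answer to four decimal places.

Exact integral: ∫_-1.5^2.5 f(x) dx ≈ 12.333333.
R_6 ≈ 20.629630.
Error ≈ 12.333333 − 20.629630 ≈ -8.2963.

-8.2963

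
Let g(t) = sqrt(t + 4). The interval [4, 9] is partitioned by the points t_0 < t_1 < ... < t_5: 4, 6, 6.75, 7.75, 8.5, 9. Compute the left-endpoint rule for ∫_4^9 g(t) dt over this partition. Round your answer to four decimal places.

15.6459

Subinterval widths: 2, 0.75, 1, 0.75, 0.5.
Left endpoints: 4, 6, 6.75, 7.75, 8.5.
g(4) ≈ 2.8284, g(6) ≈ 3.1623, g(6.75) ≈ 3.2787, g(7.75) ≈ 3.4278, g(8.5) ≈ 3.5355.
Sum = Σ Δt_i · g(t_i).
Sum ≈ 15.6459.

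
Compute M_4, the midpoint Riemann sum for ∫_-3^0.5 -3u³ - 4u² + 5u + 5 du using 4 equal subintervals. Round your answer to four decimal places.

Δu = (0.5 − (-3))/4 = 0.875.
Midpoints: -2.5625, -1.6875, -0.8125, 0.0625.
f(-2.5625) = 67179/4096, f(-1.6875) = -1687/4096, f(-0.8125) = -385/4096, f(0.0625) = 21693/4096.
Sum = Δu · [f(-2.5625) + f(-1.6875) + f(-0.8125) + f(0.0625)].
Sum ≈ 18.5425.

18.5425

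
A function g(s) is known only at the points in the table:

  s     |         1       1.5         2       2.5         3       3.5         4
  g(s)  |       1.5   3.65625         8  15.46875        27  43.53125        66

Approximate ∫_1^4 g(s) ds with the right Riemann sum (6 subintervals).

Δs = 0.5.
Sum = 0.5·[3.65625 + 8 + 15.46875 + 27 + 43.53125 + 66] = 81.828125.

81.828125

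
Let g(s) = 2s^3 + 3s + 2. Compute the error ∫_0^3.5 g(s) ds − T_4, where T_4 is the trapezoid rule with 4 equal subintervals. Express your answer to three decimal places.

Exact integral: ∫_0^3.5 g(s) ds = 100.40625.
T_4 ≈ 105.09570.
Error ≈ 100.40625 − 105.09570 ≈ -4.689.

-4.689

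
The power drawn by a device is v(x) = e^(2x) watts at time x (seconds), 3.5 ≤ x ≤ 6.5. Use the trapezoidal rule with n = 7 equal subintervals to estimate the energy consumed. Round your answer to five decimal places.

234005.49281

Δx = (6.5 − 3.5)/7 = 3/7.
v(3.5) ≈ 1096.63316, v(55/14) ≈ 2584.12660, v(61/14) ≈ 6089.28358, v(67/14) ≈ 14348.90012, v(73/14) ≈ 33812.01287, v(79/14) ≈ 79675.25069, v(85/14) ≈ 187748.23013, v(6.5) ≈ 442413.39201.
T_7 = (Δx/2)·[v(x_0) + 2v(x_1) + ... + 2v(x_{6}) + v(x_7)].
Sum ≈ 234005.49281.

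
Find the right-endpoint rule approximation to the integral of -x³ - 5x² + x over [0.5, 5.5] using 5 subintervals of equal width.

-658.125

Δx = (5.5 − 0.5)/5 = 1.
Right endpoints: 1.5, 2.5, 3.5, 4.5, 5.5.
f(1.5) = -13.125, f(2.5) = -44.375, f(3.5) = -100.625, f(4.5) = -187.875, f(5.5) = -312.125.
Sum = Δx · [f(1.5) + f(2.5) + f(3.5) + f(4.5) + f(5.5)].
Sum = -658.125.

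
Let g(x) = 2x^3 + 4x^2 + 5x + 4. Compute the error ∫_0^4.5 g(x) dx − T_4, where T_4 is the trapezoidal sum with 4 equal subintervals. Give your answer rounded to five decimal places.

-16.61133

Exact integral: ∫_0^4.5 g(x) dx = 395.15625.
T_4 ≈ 411.7675781.
Error ≈ 395.15625 − 411.7675781 ≈ -16.61133.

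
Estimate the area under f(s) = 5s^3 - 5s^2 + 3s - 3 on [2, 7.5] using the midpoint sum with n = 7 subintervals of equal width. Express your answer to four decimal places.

3288.4160

Δs = (7.5 − 2)/7 = 11/14.
Midpoints: 67/28, 89/28, 111/28, 4.75, 155/28, 177/28, 199/28.
f(67/28) = 967083/21952, f(89/28) = 2559377/21952, f(111/28) = 5308431/21952, f(4.75) = 434.296875, f(155/28) = 15554579/21952, f(177/28) = 23690553/21952, f(199/28) = 34261047/21952.
Sum = Δs · [f(67/28) + f(89/28) + f(111/28) + ...].
Sum ≈ 3288.4160.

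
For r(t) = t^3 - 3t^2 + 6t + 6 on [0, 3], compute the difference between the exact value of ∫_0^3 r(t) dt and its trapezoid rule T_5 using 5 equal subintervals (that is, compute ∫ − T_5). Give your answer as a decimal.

-0.27

Exact integral: ∫_0^3 r(t) dt = 38.25.
T_5 = 38.52.
Error = 38.25 − 38.52 = -0.27.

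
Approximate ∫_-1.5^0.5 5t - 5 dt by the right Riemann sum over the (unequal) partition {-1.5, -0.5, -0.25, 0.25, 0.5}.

-11.5625

Subinterval widths: 1, 0.25, 0.5, 0.25.
Right endpoints: -0.5, -0.25, 0.25, 0.5.
f(-0.5) = -7.5, f(-0.25) = -6.25, f(0.25) = -3.75, f(0.5) = -2.5.
Sum = Σ Δt_i · f(t_i).
Sum = -11.5625.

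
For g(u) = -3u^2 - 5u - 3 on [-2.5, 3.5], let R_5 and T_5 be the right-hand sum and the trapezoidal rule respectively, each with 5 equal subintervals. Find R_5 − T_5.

-28.8

R_5 = -124.62.
T_5 = -95.82.
R_5 − T_5 = -28.8.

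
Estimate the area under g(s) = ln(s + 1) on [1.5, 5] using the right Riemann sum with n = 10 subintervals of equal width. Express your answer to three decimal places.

Δs = (5 − 1.5)/10 = 0.35.
Right endpoints: 1.85, 2.2, 2.55, 2.9, 3.25, 3.6, 3.95, 4.3, 4.65, 5.
g(1.85) ≈ 1.047, g(2.2) ≈ 1.163, g(2.55) ≈ 1.267, g(2.9) ≈ 1.361, g(3.25) ≈ 1.447, g(3.6) ≈ 1.526, g(3.95) ≈ 1.599, g(4.3) ≈ 1.668, g(4.65) ≈ 1.732, g(5) ≈ 1.792.
Sum = Δs · [g(1.85) + g(2.2) + g(2.55) + ...].
Sum ≈ 5.111.

5.111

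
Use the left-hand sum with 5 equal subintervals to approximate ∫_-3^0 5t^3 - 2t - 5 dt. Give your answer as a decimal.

-150

Δt = (0 − (-3))/5 = 0.6.
Left endpoints: -3, -2.4, -1.8, -1.2, -0.6.
f(-3) = -134, f(-2.4) = -69.32, f(-1.8) = -30.56, f(-1.2) = -11.24, f(-0.6) = -4.88.
Sum = Δt · [f(-3) + f(-2.4) + f(-1.8) + f(-1.2) + f(-0.6)].
Sum = -150.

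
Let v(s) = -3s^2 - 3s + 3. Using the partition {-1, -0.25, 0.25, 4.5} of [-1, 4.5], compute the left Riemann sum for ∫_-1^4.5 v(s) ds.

Subinterval widths: 0.75, 0.5, 4.25.
Left endpoints: -1, -0.25, 0.25.
v(-1) = 3, v(-0.25) = 3.5625, v(0.25) = 2.0625.
Sum = Σ Δs_i · v(s_i).
Sum = 12.796875.

12.796875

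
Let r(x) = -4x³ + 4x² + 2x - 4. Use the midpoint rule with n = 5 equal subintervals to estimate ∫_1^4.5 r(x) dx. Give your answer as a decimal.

-279.50125

Δx = (4.5 − 1)/5 = 0.7.
Midpoints: 1.35, 2.05, 2.75, 3.45, 4.15.
r(1.35) = -3.8515, r(2.05) = -17.5505, r(2.75) = -51.4375, r(3.45) = -113.7445, r(4.15) = -212.7035.
Sum = Δx · [r(1.35) + r(2.05) + r(2.75) + r(3.45) + r(4.15)].
Sum = -279.50125.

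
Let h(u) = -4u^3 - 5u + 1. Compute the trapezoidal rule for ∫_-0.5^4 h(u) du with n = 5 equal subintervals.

-303.57

Δu = (4 − (-0.5))/5 = 0.9.
h(-0.5) = 4, h(0.4) = -1.256, h(1.3) = -14.288, h(2.2) = -52.592, h(3.1) = -133.664, h(4) = -275.
T_5 = (Δu/2)·[h(u_0) + 2h(u_1) + ... + 2h(u_{4}) + h(u_5)].
Sum = -303.57.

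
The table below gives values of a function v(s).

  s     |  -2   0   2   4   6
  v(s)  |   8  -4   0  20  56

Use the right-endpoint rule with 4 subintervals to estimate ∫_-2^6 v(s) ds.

Δs = 2.
Sum = 2·[(-4) + 0 + 20 + 56] = 144.

144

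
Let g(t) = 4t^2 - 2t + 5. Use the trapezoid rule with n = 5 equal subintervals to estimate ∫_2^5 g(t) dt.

150.72

Δt = (5 − 2)/5 = 0.6.
g(2) = 17, g(2.6) = 26.84, g(3.2) = 39.56, g(3.8) = 55.16, g(4.4) = 73.64, g(5) = 95.
T_5 = (Δt/2)·[g(t_0) + 2g(t_1) + ... + 2g(t_{4}) + g(t_5)].
Sum = 150.72.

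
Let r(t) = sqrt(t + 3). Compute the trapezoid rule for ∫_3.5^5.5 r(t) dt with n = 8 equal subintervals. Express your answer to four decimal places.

Δt = (5.5 − 3.5)/8 = 0.25.
r(3.5) ≈ 2.5495, r(3.75) ≈ 2.5981, r(4) ≈ 2.6458, r(4.25) ≈ 2.6926, r(4.5) ≈ 2.7386, r(4.75) ≈ 2.7839, r(5) ≈ 2.8284, r(5.25) ≈ 2.8723, r(5.5) ≈ 2.9155.
T_8 = (Δt/2)·[r(t_0) + 2r(t_1) + ... + 2r(t_{7}) + r(t_8)].
Sum ≈ 5.4730.

5.4730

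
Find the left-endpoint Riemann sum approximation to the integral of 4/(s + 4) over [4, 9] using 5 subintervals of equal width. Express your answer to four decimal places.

2.0414

Δs = (9 − 4)/5 = 1.
Left endpoints: 4, 5, 6, 7, 8.
f(4) = 0.5, f(5) = 4/9, f(6) = 0.4, f(7) = 4/11, f(8) = 1/3.
Sum = Δs · [f(4) + f(5) + f(6) + f(7) + f(8)].
Sum ≈ 2.0414.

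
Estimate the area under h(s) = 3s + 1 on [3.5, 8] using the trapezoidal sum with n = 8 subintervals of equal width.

82.125

Δs = (8 − 3.5)/8 = 0.5625.
h(3.5) = 11.5, h(4.0625) = 13.1875, h(4.625) = 14.875, h(5.1875) = 16.5625, h(5.75) = 18.25, h(6.3125) = 19.9375, h(6.875) = 21.625, h(7.4375) = 23.3125, h(8) = 25.
T_8 = (Δs/2)·[h(s_0) + 2h(s_1) + ... + 2h(s_{7}) + h(s_8)].
Sum = 82.125.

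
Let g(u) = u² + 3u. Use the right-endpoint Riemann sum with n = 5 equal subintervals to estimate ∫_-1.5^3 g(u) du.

Δu = (3 − (-1.5))/5 = 0.9.
Right endpoints: -0.6, 0.3, 1.2, 2.1, 3.
g(-0.6) = -1.44, g(0.3) = 0.99, g(1.2) = 5.04, g(2.1) = 10.71, g(3) = 18.
Sum = Δu · [g(-0.6) + g(0.3) + g(1.2) + g(2.1) + g(3)].
Sum = 29.97.

29.97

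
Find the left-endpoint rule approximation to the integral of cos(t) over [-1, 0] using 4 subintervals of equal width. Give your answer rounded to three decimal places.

0.780

Δt = (0 − (-1))/4 = 0.25.
Left endpoints: -1, -0.75, -0.5, -0.25.
f(-1) ≈ 0.540, f(-0.75) ≈ 0.732, f(-0.5) ≈ 0.878, f(-0.25) ≈ 0.969.
Sum = Δt · [f(-1) + f(-0.75) + f(-0.5) + f(-0.25)].
Sum ≈ 0.780.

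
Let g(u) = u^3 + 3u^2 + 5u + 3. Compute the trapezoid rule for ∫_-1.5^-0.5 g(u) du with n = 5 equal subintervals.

Δu = (-0.5 − (-1.5))/5 = 0.2.
g(-1.5) = -1.125, g(-1.3) = -0.627, g(-1.1) = -0.201, g(-0.9) = 0.201, g(-0.7) = 0.627, g(-0.5) = 1.125.
T_5 = (Δu/2)·[g(u_0) + 2g(u_1) + ... + 2g(u_{4}) + g(u_5)].
Sum = 0.

0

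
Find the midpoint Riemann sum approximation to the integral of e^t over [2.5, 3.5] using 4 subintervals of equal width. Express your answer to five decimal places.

Δt = (3.5 − 2.5)/4 = 0.25.
Midpoints: 2.625, 2.875, 3.125, 3.375.
f(2.625) ≈ 13.80457, f(2.875) ≈ 17.72542, f(3.125) ≈ 22.75990, f(3.375) ≈ 29.22428.
Sum = Δt · [f(2.625) + f(2.875) + f(3.125) + f(3.375)].
Sum ≈ 20.87854.

20.87854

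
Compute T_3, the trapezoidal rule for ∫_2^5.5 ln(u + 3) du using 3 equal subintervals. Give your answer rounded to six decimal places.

6.634064

Δu = (5.5 − 2)/3 = 7/6.
f(2) ≈ 1.609438, f(19/6) ≈ 1.819158, f(13/3) ≈ 1.992430, f(5.5) ≈ 2.140066.
T_3 = (Δu/2)·[f(u_0) + 2f(u_1) + 2f(u_2) + f(u_3)].
Sum ≈ 6.634064.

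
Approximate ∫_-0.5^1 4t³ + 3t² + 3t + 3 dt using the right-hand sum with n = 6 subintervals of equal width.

9.1875

Δt = (1 − (-0.5))/6 = 0.25.
Right endpoints: -0.25, 0, 0.25, 0.5, 0.75, 1.
f(-0.25) = 2.375, f(0) = 3, f(0.25) = 4, f(0.5) = 5.75, f(0.75) = 8.625, f(1) = 13.
Sum = Δt · [f(-0.25) + f(0) + f(0.25) + ...].
Sum = 9.1875.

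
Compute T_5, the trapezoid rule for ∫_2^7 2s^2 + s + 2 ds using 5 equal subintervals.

257.5

Δs = (7 − 2)/5 = 1.
f(2) = 12, f(3) = 23, f(4) = 38, f(5) = 57, f(6) = 80, f(7) = 107.
T_5 = (Δs/2)·[f(s_0) + 2f(s_1) + ... + 2f(s_{4}) + f(s_5)].
Sum = 257.5.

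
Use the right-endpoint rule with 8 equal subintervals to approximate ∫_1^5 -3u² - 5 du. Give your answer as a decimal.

-162.5

Δu = (5 − 1)/8 = 0.5.
Right endpoints: 1.5, 2, 2.5, 3, 3.5, 4, 4.5, 5.
f(1.5) = -11.75, f(2) = -17, f(2.5) = -23.75, f(3) = -32, f(3.5) = -41.75, f(4) = -53, f(4.5) = -65.75, f(5) = -80.
Sum = Δu · [f(1.5) + f(2) + f(2.5) + ...].
Sum = -162.5.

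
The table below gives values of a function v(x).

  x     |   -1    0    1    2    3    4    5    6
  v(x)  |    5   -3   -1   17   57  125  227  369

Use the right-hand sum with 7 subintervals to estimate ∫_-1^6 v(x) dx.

791

Δx = 1.
Sum = 1·[(-3) + (-1) + 17 + 57 + 125 + 227 + 369] = 791.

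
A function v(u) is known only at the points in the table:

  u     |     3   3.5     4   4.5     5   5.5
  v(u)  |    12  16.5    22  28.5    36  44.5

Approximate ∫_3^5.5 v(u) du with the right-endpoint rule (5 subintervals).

Δu = 0.5.
Sum = 0.5·[16.5 + 22 + 28.5 + 36 + 44.5] = 73.75.

73.75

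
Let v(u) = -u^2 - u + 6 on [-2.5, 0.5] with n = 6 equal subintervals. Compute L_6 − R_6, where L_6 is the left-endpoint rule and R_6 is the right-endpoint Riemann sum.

-1.5

L_6 = 14.875.
R_6 = 16.375.
L_6 − R_6 = -1.5.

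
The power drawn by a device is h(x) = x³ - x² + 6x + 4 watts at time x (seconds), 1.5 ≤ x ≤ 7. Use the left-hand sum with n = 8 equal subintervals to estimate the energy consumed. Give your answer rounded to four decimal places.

541.0974

Δx = (7 − 1.5)/8 = 0.6875.
Left endpoints: 1.5, 2.1875, 2.875, 3.5625, 4.25, 4.9375, 5.625, 6.3125.
h(1.5) = 14.125, h(2.1875) = 93419/4096, h(2.875) = 18815/512, h(3.5625) = 237145/4096, h(4.25) = 88.203125, h(4.9375) = 530911/4096, h(5.625) = 94253/512, h(6.3125) = 1038605/4096.
Sum = Δx · [h(1.5) + h(2.1875) + h(2.875) + ...].
Sum ≈ 541.0974.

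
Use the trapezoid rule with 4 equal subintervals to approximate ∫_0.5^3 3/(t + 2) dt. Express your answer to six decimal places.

Δt = (3 − 0.5)/4 = 0.625.
f(0.5) = 1.2, f(1.125) = 0.96, f(1.75) = 0.8, f(2.375) = 24/35, f(3) = 0.6.
T_4 = (Δt/2)·[f(t_0) + 2f(t_1) + 2f(t_2) + 2f(t_3) + f(t_4)].
Sum ≈ 2.091071.

2.091071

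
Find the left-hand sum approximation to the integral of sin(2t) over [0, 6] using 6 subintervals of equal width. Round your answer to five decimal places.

Δt = (6 − 0)/6 = 1.
Left endpoints: 0, 1, 2, 3, 4, 5.
f(0) ≈ 0.00000, f(1) ≈ 0.90930, f(2) ≈ -0.75680, f(3) ≈ -0.27942, f(4) ≈ 0.98936, f(5) ≈ -0.54402.
Sum = Δt · [f(0) + f(1) + f(2) + ...].
Sum ≈ 0.31842.

0.31842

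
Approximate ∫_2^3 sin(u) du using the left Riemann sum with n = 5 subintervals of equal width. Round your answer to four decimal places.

0.6487

Δu = (3 − 2)/5 = 0.2.
Left endpoints: 2, 2.2, 2.4, 2.6, 2.8.
f(2) ≈ 0.9093, f(2.2) ≈ 0.8085, f(2.4) ≈ 0.6755, f(2.6) ≈ 0.5155, f(2.8) ≈ 0.3350.
Sum = Δu · [f(2) + f(2.2) + f(2.4) + f(2.6) + f(2.8)].
Sum ≈ 0.6487.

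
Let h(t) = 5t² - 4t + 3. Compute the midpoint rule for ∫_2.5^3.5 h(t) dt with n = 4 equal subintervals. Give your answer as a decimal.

Δt = (3.5 − 2.5)/4 = 0.25.
Midpoints: 2.625, 2.875, 3.125, 3.375.
h(2.625) = 26.953125, h(2.875) = 32.828125, h(3.125) = 39.328125, h(3.375) = 46.453125.
Sum = Δt · [h(2.625) + h(2.875) + h(3.125) + h(3.375)].
Sum = 36.390625.

36.390625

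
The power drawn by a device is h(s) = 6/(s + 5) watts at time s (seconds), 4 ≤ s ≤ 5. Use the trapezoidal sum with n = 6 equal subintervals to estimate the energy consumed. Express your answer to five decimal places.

0.63220

Δs = (5 − 4)/6 = 1/6.
h(4) = 2/3, h(25/6) = 36/55, h(13/3) = 9/14, h(4.5) = 12/19, h(14/3) = 18/29, h(29/6) = 36/59, h(5) = 0.6.
T_6 = (Δs/2)·[h(s_0) + 2h(s_1) + ... + 2h(s_{5}) + h(s_6)].
Sum ≈ 0.63220.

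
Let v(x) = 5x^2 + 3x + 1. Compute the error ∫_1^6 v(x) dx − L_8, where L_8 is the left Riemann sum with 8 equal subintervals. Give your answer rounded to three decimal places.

Exact integral: ∫_1^6 v(x) dx ≈ 415.83333.
L_8 = 358.0859375.
Error ≈ 415.83333 − 358.0859375 ≈ 57.747.

57.747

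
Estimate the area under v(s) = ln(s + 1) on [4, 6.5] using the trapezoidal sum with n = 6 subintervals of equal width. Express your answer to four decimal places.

4.5636

Δs = (6.5 − 4)/6 = 5/12.
v(4) ≈ 1.6094, v(53/12) ≈ 1.6895, v(29/6) ≈ 1.7636, v(5.25) ≈ 1.8326, v(17/3) ≈ 1.8971, v(73/12) ≈ 1.9577, v(6.5) ≈ 2.0149.
T_6 = (Δs/2)·[v(s_0) + 2v(s_1) + ... + 2v(s_{5}) + v(s_6)].
Sum ≈ 4.5636.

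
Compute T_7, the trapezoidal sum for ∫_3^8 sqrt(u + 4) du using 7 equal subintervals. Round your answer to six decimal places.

Δu = (8 − 3)/7 = 5/7.
f(3) ≈ 2.645751, f(26/7) ≈ 2.777460, f(31/7) ≈ 2.903200, f(36/7) ≈ 3.023716, f(41/7) ≈ 3.139609, f(46/7) ≈ 3.251373, f(51/7) ≈ 3.359422, f(8) ≈ 3.464102.
T_7 = (Δu/2)·[f(u_0) + 2f(u_1) + ... + 2f(u_{6}) + f(u_7)].
Sum ≈ 15.364076.

15.364076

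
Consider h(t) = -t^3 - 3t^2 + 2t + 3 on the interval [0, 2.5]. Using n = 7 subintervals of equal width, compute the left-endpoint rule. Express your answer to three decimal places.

-6.754

Δt = (2.5 − 0)/7 = 5/14.
Left endpoints: 0, 5/14, 5/7, 15/14, 10/7, 25/14, 15/7.
h(0) = 3, h(5/14) = 9017/2744, h(5/7) = 869/343, h(15/14) = 1287/2744, h(10/7) = -1091/343, h(25/14) = -23843/2744, h(15/7) = -5601/343.
Sum = Δt · [h(0) + h(5/14) + h(5/7) + ...].
Sum ≈ -6.754.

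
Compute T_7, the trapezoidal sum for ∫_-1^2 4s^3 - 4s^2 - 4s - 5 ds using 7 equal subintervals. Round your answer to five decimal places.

-17.81633

Δs = (2 − (-1))/7 = 3/7.
f(-1) = -9, f(-4/7) = -1635/343, f(-1/7) = -1551/343, f(2/7) = -2187/343, f(5/7) = -2895/343, f(8/7) = -3027/343, f(11/7) = -1935/343, f(2) = 3.
T_7 = (Δs/2)·[f(s_0) + 2f(s_1) + ... + 2f(s_{6}) + f(s_7)].
Sum ≈ -17.81633.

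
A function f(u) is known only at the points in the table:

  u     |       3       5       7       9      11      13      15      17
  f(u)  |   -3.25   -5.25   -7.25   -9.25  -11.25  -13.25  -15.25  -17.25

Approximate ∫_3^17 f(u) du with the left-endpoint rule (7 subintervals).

-129.5

Δu = 2.
Sum = 2·[(-3.25) + (-5.25) + (-7.25) + (-9.25) + (-11.25) + (-13.25) + (-15.25)] = -129.5.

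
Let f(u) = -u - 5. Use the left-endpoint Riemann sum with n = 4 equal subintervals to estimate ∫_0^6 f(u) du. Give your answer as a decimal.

Δu = (6 − 0)/4 = 1.5.
Left endpoints: 0, 1.5, 3, 4.5.
f(0) = -5, f(1.5) = -6.5, f(3) = -8, f(4.5) = -9.5.
Sum = Δu · [f(0) + f(1.5) + f(3) + f(4.5)].
Sum = -43.5.

-43.5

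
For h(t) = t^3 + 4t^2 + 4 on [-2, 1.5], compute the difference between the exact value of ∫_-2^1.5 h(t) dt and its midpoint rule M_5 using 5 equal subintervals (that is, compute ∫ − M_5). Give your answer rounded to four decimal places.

Exact integral: ∫_-2^1.5 h(t) dt ≈ 26.432292.
M_5 = 25.9678125.
Error ≈ 26.432292 − 25.9678125 ≈ 0.4645.

0.4645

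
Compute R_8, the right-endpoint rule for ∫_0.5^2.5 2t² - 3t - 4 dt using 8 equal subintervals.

Δt = (2.5 − 0.5)/8 = 0.25.
Right endpoints: 0.75, 1, 1.25, 1.5, 1.75, 2, 2.25, 2.5.
f(0.75) = -5.125, f(1) = -5, f(1.25) = -4.625, f(1.5) = -4, f(1.75) = -3.125, f(2) = -2, f(2.25) = -0.625, f(2.5) = 1.
Sum = Δt · [f(0.75) + f(1) + f(1.25) + ...].
Sum = -5.875.

-5.875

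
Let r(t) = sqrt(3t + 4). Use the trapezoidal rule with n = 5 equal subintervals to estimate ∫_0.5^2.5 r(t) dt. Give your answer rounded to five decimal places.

Δt = (2.5 − 0.5)/5 = 0.4.
r(0.5) ≈ 2.34521, r(0.9) ≈ 2.58844, r(1.3) ≈ 2.81069, r(1.7) ≈ 3.01662, r(2.1) ≈ 3.20936, r(2.5) ≈ 3.39116.
T_5 = (Δt/2)·[r(t_0) + 2r(t_1) + ... + 2r(t_{4}) + r(t_5)].
Sum ≈ 5.79732.

5.79732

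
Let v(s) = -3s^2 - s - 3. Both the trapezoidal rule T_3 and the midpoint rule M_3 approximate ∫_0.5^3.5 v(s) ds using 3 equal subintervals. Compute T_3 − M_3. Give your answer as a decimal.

T_3 = -59.25.
M_3 = -57.
T_3 − M_3 = -2.25.

-2.25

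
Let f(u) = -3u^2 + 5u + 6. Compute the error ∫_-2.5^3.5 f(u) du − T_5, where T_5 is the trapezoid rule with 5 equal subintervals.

Exact integral: ∫_-2.5^3.5 f(u) du = -7.5.
T_5 = -11.82.
Error = -7.5 − (-11.82) = 4.32.

4.32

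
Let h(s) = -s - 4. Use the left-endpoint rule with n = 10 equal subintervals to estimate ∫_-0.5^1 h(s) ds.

Δs = (1 − (-0.5))/10 = 0.15.
Left endpoints: -0.5, -0.35, -0.2, -0.05, 0.1, 0.25, 0.4, 0.55, 0.7, 0.85.
h(-0.5) = -3.5, h(-0.35) = -3.65, h(-0.2) = -3.8, h(-0.05) = -3.95, h(0.1) = -4.1, h(0.25) = -4.25, h(0.4) = -4.4, h(0.55) = -4.55, h(0.7) = -4.7, h(0.85) = -4.85.
Sum = Δs · [h(-0.5) + h(-0.35) + h(-0.2) + ...].
Sum = -6.2625.

-6.2625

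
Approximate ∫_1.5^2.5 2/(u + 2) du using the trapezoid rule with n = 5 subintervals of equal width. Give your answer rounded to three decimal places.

0.503

Δu = (2.5 − 1.5)/5 = 0.2.
f(1.5) = 4/7, f(1.7) = 20/37, f(1.9) = 20/39, f(2.1) = 20/41, f(2.3) = 20/43, f(2.5) = 4/9.
T_5 = (Δu/2)·[f(u_0) + 2f(u_1) + ... + 2f(u_{4}) + f(u_5)].
Sum ≈ 0.503.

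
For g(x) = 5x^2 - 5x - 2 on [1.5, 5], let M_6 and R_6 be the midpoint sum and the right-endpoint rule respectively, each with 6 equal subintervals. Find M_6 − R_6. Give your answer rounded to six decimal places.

M_6 ≈ 138.33709491.
R_6 ≈ 167.89872685.
M_6 − R_6 ≈ -29.561632.

-29.561632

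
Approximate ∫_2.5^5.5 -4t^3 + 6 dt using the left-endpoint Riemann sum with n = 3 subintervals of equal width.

-580.5

Δt = (5.5 − 2.5)/3 = 1.
Left endpoints: 2.5, 3.5, 4.5.
f(2.5) = -56.5, f(3.5) = -165.5, f(4.5) = -358.5.
Sum = Δt · [f(2.5) + f(3.5) + f(4.5)].
Sum = -580.5.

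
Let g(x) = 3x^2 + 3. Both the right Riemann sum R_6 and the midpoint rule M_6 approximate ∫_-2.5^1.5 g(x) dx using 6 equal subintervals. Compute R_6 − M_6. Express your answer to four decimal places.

R_6 ≈ 27.888889.
M_6 ≈ 30.555556.
R_6 − M_6 ≈ -2.6667.

-2.6667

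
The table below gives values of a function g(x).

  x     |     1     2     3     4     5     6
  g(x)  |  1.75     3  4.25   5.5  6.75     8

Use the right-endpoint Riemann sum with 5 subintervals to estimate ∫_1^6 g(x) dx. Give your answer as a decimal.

27.5

Δx = 1.
Sum = 1·[3 + 4.25 + 5.5 + 6.75 + 8] = 27.5.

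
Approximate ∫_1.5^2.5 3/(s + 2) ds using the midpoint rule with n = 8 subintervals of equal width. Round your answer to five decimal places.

Δs = (2.5 − 1.5)/8 = 0.125.
Midpoints: 1.5625, 1.6875, 1.8125, 1.9375, 2.0625, 2.1875, 2.3125, 2.4375.
f(1.5625) = 16/19, f(1.6875) = 48/59, f(1.8125) = 48/61, f(1.9375) = 16/21, f(2.0625) = 48/65, f(2.1875) = 48/67, f(2.3125) = 16/23, f(2.4375) = 48/71.
Sum = Δs · [f(1.5625) + f(1.6875) + f(1.8125) + ...].
Sum ≈ 0.75388.

0.75388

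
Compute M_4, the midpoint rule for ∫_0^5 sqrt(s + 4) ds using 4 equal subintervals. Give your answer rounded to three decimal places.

12.672

Δs = (5 − 0)/4 = 1.25.
Midpoints: 0.625, 1.875, 3.125, 4.375.
f(0.625) ≈ 2.151, f(1.875) ≈ 2.424, f(3.125) ≈ 2.669, f(4.375) ≈ 2.894.
Sum = Δs · [f(0.625) + f(1.875) + f(3.125) + f(4.375)].
Sum ≈ 12.672.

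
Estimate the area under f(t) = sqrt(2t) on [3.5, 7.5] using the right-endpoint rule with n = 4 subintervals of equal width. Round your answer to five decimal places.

13.79516

Δt = (7.5 − 3.5)/4 = 1.
Right endpoints: 4.5, 5.5, 6.5, 7.5.
f(4.5) ≈ 3.00000, f(5.5) ≈ 3.31662, f(6.5) ≈ 3.60555, f(7.5) ≈ 3.87298.
Sum = Δt · [f(4.5) + f(5.5) + f(6.5) + f(7.5)].
Sum ≈ 13.79516.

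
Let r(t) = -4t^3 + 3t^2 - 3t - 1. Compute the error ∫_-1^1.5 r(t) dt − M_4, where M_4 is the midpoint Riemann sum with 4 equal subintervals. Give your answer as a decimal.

0

Exact integral: ∫_-1^1.5 r(t) dt = -4.0625.
M_4 = -4.0625.
Error = -4.0625 − (-4.0625) = 0.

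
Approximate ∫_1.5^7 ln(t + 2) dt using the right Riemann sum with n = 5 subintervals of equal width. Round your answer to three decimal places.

10.392

Δt = (7 − 1.5)/5 = 1.1.
Right endpoints: 2.6, 3.7, 4.8, 5.9, 7.
f(2.6) ≈ 1.526, f(3.7) ≈ 1.740, f(4.8) ≈ 1.917, f(5.9) ≈ 2.067, f(7) ≈ 2.197.
Sum = Δt · [f(2.6) + f(3.7) + f(4.8) + f(5.9) + f(7)].
Sum ≈ 10.392.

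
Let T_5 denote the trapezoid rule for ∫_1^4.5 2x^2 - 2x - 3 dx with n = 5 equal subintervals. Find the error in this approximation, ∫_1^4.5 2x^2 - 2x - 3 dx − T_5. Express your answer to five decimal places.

Exact integral: ∫_1^4.5 f(x) dx ≈ 30.3333333.
T_5 = 30.905.
Error ≈ 30.3333333 − 30.905 ≈ -0.57167.

-0.57167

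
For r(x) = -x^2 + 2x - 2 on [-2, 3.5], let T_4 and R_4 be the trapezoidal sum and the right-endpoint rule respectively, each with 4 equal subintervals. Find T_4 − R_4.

-1.890625

T_4 = -21.44140625.
R_4 = -19.55078125.
T_4 − R_4 = -1.890625.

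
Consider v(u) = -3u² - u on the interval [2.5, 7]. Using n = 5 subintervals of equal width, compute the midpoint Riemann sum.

-347.83875

Δu = (7 − 2.5)/5 = 0.9.
Midpoints: 2.95, 3.85, 4.75, 5.65, 6.55.
v(2.95) = -29.0575, v(3.85) = -48.3175, v(4.75) = -72.4375, v(5.65) = -101.4175, v(6.55) = -135.2575.
Sum = Δu · [v(2.95) + v(3.85) + v(4.75) + v(5.65) + v(6.55)].
Sum = -347.83875.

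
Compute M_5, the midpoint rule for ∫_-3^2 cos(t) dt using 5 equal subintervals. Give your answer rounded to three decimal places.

1.095

Δt = (2 − (-3))/5 = 1.
Midpoints: -2.5, -1.5, -0.5, 0.5, 1.5.
f(-2.5) ≈ -0.801, f(-1.5) ≈ 0.071, f(-0.5) ≈ 0.878, f(0.5) ≈ 0.878, f(1.5) ≈ 0.071.
Sum = Δt · [f(-2.5) + f(-1.5) + f(-0.5) + f(0.5) + f(1.5)].
Sum ≈ 1.095.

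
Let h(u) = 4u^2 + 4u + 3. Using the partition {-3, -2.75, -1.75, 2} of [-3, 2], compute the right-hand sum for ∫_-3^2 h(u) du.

Subinterval widths: 0.25, 1, 3.75.
Right endpoints: -2.75, -1.75, 2.
h(-2.75) = 22.25, h(-1.75) = 8.25, h(2) = 27.
Sum = Σ Δu_i · h(u_i).
Sum = 115.0625.

115.0625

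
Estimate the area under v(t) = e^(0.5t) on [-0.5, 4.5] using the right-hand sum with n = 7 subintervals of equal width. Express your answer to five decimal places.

20.71295

Δt = (4.5 − (-0.5))/7 = 5/7.
Right endpoints: 3/14, 13/14, 23/14, 33/14, 43/14, 53/14, 4.5.
v(3/14) ≈ 1.11309, v(13/14) ≈ 1.59088, v(23/14) ≈ 2.27375, v(33/14) ≈ 3.24973, v(43/14) ≈ 4.64464, v(53/14) ≈ 6.63831, v(4.5) ≈ 9.48774.
Sum = Δt · [v(3/14) + v(13/14) + v(23/14) + ...].
Sum ≈ 20.71295.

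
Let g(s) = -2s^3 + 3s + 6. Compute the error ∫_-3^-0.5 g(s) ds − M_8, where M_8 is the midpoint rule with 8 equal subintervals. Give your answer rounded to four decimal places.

Exact integral: ∫_-3^-0.5 g(s) ds = 42.34375.
M_8 ≈ 42.130127.
Error ≈ 42.34375 − 42.130127 ≈ 0.2136.

0.2136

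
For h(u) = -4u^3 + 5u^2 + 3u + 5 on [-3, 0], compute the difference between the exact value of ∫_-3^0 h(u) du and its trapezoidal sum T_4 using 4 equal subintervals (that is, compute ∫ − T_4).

Exact integral: ∫_-3^0 h(u) du = 127.5.
T_4 = 133.96875.
Error = 127.5 − 133.96875 = -6.46875.

-6.46875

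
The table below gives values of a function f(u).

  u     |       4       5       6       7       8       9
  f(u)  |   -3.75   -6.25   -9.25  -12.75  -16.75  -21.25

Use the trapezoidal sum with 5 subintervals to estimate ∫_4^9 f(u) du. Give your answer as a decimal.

-57.5

Δu = 1.
T_5 = (1/2)·[(-3.75) + 2·(-6.25) + 2·(-9.25) + 2·(-12.75) + 2·(-16.75) + (-21.25)] = -57.5.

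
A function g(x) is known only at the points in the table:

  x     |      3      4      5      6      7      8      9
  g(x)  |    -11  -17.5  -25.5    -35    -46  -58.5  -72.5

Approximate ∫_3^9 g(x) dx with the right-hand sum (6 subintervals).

Δx = 1.
Sum = 1·[(-17.5) + (-25.5) + (-35) + (-46) + (-58.5) + (-72.5)] = -255.

-255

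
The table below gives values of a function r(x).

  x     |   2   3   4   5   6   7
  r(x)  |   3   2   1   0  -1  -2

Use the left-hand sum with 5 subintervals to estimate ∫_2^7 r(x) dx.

Δx = 1.
Sum = 1·[3 + 2 + 1 + 0 + (-1)] = 5.

5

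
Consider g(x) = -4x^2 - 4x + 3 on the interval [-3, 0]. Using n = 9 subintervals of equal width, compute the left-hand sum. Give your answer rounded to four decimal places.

-13.2222

Δx = (0 − (-3))/9 = 1/3.
Left endpoints: -3, -8/3, -7/3, -2, -5/3, -4/3, -1, -2/3, -1/3.
g(-3) = -21, g(-8/3) = -133/9, g(-7/3) = -85/9, g(-2) = -5, g(-5/3) = -13/9, g(-4/3) = 11/9, g(-1) = 3, g(-2/3) = 35/9, g(-1/3) = 35/9.
Sum = Δx · [g(-3) + g(-8/3) + g(-7/3) + ...].
Sum ≈ -13.2222.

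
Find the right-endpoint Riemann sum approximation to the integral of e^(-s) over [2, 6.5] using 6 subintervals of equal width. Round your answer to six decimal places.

Δs = (6.5 − 2)/6 = 0.75.
Right endpoints: 2.75, 3.5, 4.25, 5, 5.75, 6.5.
f(2.75) ≈ 0.063928, f(3.5) ≈ 0.030197, f(4.25) ≈ 0.014264, f(5) ≈ 0.006738, f(5.75) ≈ 0.003183, f(6.5) ≈ 0.001503.
Sum = Δs · [f(2.75) + f(3.5) + f(4.25) + ...].
Sum ≈ 0.089860.

0.089860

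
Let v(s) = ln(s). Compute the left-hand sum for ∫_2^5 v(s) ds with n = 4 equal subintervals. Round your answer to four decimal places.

Δs = (5 − 2)/4 = 0.75.
Left endpoints: 2, 2.75, 3.5, 4.25.
v(2) ≈ 0.6931, v(2.75) ≈ 1.0116, v(3.5) ≈ 1.2528, v(4.25) ≈ 1.4469.
Sum = Δs · [v(2) + v(2.75) + v(3.5) + v(4.25)].
Sum ≈ 3.3033.

3.3033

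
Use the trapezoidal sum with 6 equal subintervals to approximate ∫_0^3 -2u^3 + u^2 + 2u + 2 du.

Δu = (3 − 0)/6 = 0.5.
f(0) = 2, f(0.5) = 3, f(1) = 3, f(1.5) = 0.5, f(2) = -6, f(2.5) = -18, f(3) = -37.
T_6 = (Δu/2)·[f(u_0) + 2f(u_1) + ... + 2f(u_{5}) + f(u_6)].
Sum = -17.5.

-17.5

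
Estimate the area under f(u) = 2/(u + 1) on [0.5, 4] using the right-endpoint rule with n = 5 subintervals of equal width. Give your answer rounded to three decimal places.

2.114

Δu = (4 − 0.5)/5 = 0.7.
Right endpoints: 1.2, 1.9, 2.6, 3.3, 4.
f(1.2) = 10/11, f(1.9) = 20/29, f(2.6) = 5/9, f(3.3) = 20/43, f(4) = 0.4.
Sum = Δu · [f(1.2) + f(1.9) + f(2.6) + f(3.3) + f(4)].
Sum ≈ 2.114.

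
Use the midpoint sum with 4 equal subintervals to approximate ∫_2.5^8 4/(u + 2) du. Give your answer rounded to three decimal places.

Δu = (8 − 2.5)/4 = 1.375.
Midpoints: 3.1875, 4.5625, 5.9375, 7.3125.
f(3.1875) = 64/83, f(4.5625) = 64/105, f(5.9375) = 64/127, f(7.3125) = 64/149.
Sum = Δu · [f(3.1875) + f(4.5625) + f(5.9375) + f(7.3125)].
Sum ≈ 3.182.

3.182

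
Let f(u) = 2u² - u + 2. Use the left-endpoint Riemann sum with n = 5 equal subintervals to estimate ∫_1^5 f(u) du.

Δu = (5 − 1)/5 = 0.8.
Left endpoints: 1, 1.8, 2.6, 3.4, 4.2.
f(1) = 3, f(1.8) = 6.68, f(2.6) = 12.92, f(3.4) = 21.72, f(4.2) = 33.08.
Sum = Δu · [f(1) + f(1.8) + f(2.6) + f(3.4) + f(4.2)].
Sum = 61.92.

61.92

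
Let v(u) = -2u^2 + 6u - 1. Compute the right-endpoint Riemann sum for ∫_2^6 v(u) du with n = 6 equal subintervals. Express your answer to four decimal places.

-60.5926

Δu = (6 − 2)/6 = 2/3.
Right endpoints: 8/3, 10/3, 4, 14/3, 16/3, 6.
v(8/3) = 7/9, v(10/3) = -29/9, v(4) = -9, v(14/3) = -149/9, v(16/3) = -233/9, v(6) = -37.
Sum = Δu · [v(8/3) + v(10/3) + v(4) + ...].
Sum ≈ -60.5926.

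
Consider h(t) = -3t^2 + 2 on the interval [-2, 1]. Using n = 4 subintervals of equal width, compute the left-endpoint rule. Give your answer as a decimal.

-7.21875

Δt = (1 − (-2))/4 = 0.75.
Left endpoints: -2, -1.25, -0.5, 0.25.
h(-2) = -10, h(-1.25) = -2.6875, h(-0.5) = 1.25, h(0.25) = 1.8125.
Sum = Δt · [h(-2) + h(-1.25) + h(-0.5) + h(0.25)].
Sum = -7.21875.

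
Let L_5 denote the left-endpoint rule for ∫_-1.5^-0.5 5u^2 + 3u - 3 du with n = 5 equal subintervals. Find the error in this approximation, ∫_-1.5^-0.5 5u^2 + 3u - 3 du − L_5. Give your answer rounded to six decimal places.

-0.733333

Exact integral: ∫_-1.5^-0.5 f(u) du ≈ -0.58333333.
L_5 = 0.15.
Error ≈ -0.58333333 − 0.15 ≈ -0.733333.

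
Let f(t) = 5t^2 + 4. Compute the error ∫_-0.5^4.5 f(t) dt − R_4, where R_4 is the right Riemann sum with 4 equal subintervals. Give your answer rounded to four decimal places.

-69.0104

Exact integral: ∫_-0.5^4.5 f(t) dt ≈ 172.083333.
R_4 = 241.09375.
Error ≈ 172.083333 − 241.09375 ≈ -69.0104.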